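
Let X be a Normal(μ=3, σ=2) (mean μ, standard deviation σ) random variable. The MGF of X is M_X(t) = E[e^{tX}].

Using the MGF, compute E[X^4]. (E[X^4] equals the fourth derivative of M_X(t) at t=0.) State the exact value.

E[X^4] = M^(4)(0) = 345

M_X(t) = e^(2*t^2 + 3*t)
M^(4)(t) = 256*t^4*e^(3*t)*e^(2*t^2) + 768*t^3*e^(3*t)*e^(2*t^2) + 1248*t^2*e^(3*t)*e^(2*t^2) + 1008*t*e^(3*t)*e^(2*t^2) + 345*e^(3*t)*e^(2*t^2)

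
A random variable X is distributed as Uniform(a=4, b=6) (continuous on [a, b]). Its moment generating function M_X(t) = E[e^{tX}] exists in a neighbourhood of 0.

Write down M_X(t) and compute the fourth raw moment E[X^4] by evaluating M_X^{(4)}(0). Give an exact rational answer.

M_X(t) = (e^(6*t) - e^(4*t))/(2*t)

E[X^4] = D^4[M](0) = 3376/5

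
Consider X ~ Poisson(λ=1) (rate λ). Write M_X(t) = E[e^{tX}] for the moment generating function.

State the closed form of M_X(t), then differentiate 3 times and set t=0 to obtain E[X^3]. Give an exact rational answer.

E[X^3] = D^3[M](0) = 5

M_X(t) = e^(e^(t) - 1)
D^3[M](t) = (e^(3*t)*e^(e^(t)) + 3*e^(2*t)*e^(e^(t)) + e^(t)*e^(e^(t)))*e^(-1)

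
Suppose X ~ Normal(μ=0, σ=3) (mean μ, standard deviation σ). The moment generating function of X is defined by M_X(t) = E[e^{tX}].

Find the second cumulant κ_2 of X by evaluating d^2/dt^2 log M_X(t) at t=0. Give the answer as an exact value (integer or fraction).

κ_2 = D^2[K](0) = 9

M_X(t) = e^(9*t^2/2)
K_X(t) = log M_X(t) = 9*t^2/2
D^2[K](t) = 9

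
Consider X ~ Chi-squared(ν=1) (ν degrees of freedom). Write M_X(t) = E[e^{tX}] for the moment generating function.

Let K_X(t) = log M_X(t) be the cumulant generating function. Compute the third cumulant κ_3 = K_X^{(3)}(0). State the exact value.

M_X(t) = 1/√(1 - 2*t)
K_X(t) = log M_X(t) = -log(1 - 2*t)/2
K^(3)(t) = -8/(8*t^3 - 12*t^2 + 6*t - 1)

κ_3 = K^(3)(0) = 8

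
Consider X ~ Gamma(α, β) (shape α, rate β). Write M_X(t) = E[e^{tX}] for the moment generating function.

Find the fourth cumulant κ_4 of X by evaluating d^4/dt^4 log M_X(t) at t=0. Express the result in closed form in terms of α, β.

κ_4 = K^(4)(0) = 6*α/β^4

M_X(t) = (β/(β - t))^α
K_X(t) = log M_X(t) = α*(log(β) - log(β - t))
K^(4)(t) = 6*α/(β^4 - 4*β^3*t + 6*β^2*t^2 - 4*β*t^3 + t^4)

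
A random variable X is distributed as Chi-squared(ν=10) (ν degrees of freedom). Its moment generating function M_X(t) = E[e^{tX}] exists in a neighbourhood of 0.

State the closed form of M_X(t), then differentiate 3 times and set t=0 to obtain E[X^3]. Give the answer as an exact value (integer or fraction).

M_X(t) = (1 - 2*t)^(-5)
M′(t) = 10/(64*t^6 - 192*t^5 + 240*t^4 - 160*t^3 + 60*t^2 - 12*t + 1)
M′′(t) = -120/(128*t^7 - 448*t^6 + 672*t^5 - 560*t^4 + 280*t^3 - 84*t^2 + 14*t - 1)
M′′′(t) = 1680/(256*t^8 - 1024*t^7 + 1792*t^6 - 1792*t^5 + 1120*t^4 - 448*t^3 + 112*t^2 - 16*t + 1)

E[X^3] = M′′′(0) = 1680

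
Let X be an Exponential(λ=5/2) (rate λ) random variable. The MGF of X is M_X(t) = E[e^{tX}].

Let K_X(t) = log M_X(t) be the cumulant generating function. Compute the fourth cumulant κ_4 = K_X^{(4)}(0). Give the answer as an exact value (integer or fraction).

κ_4 = d^4K/dt^4 |_{t=0} = 96/625

M_X(t) = 5/(2*(5/2 - t))
K_X(t) = log M_X(t) = -log(5/2 - t) - log(2) + log(5)
dK/dt = -2/(2*t - 5)
d^2K/dt^2 = 4/(4*t^2 - 20*t + 25)
d^3K/dt^3 = -16/(8*t^3 - 60*t^2 + 150*t - 125)
d^4K/dt^4 = 96/(16*t^4 - 160*t^3 + 600*t^2 - 1000*t + 625)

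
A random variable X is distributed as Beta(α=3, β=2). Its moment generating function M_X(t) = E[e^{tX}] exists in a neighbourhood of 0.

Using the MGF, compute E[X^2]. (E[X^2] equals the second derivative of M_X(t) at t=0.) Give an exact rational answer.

M_X(t) = ₁F₁(3; 5; t)
M^(2)(t) = 2*₁F₁(5; 7; t)/5

E[X^2] = M^(2)(0) = 2/5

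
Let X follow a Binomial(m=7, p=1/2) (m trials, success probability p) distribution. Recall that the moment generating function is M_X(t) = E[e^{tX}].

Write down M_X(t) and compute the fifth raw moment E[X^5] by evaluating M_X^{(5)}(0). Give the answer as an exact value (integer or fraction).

E[X^5] = M^(5)(0) = 1421

M_X(t) = (e^(t)/2 + 1/2)^7
M^(5)(t) = 16807*e^(7*t)/128 + 1701*e^(6*t)/4 + 65625*e^(5*t)/128 + 280*e^(4*t) + 8505*e^(3*t)/128 + 21*e^(2*t)/4 + 7*e^(t)/128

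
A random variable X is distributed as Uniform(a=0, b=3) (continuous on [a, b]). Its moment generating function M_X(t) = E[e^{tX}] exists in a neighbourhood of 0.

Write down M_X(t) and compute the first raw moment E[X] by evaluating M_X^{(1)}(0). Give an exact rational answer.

M_X(t) = (e^(3*t) - 1)/(3*t)
M^(1)(t) = (3*t*e^(3*t) - e^(3*t) + 1)/(3*t^2)

E[X] = M^(1)(0) = 3/2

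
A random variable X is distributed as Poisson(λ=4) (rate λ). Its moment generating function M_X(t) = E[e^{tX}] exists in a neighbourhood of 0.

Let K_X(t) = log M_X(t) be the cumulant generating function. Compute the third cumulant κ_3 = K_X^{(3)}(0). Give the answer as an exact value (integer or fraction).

M_X(t) = e^(4*e^(t) - 4)
K_X(t) = log M_X(t) = 4*e^(t) - 4
D^3[K](t) = 4*e^(t)

κ_3 = D^3[K](0) = 4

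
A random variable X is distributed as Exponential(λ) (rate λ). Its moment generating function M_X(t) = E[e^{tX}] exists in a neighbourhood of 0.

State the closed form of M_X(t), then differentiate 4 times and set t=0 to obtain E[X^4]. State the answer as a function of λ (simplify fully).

M_X(t) = λ/(λ - t)
dM/dt = λ/(λ^2 - 2*λ*t + t^2)
d^2M/dt^2 = -2*λ/(-λ^3 + 3*λ^2*t - 3*λ*t^2 + t^3)
d^3M/dt^3 = 6*λ/(λ^4 - 4*λ^3*t + 6*λ^2*t^2 - 4*λ*t^3 + t^4)
d^4M/dt^4 = -24*λ/(-λ^5 + 5*λ^4*t - 10*λ^3*t^2 + 10*λ^2*t^3 - 5*λ*t^4 + t^5)

E[X^4] = d^4M/dt^4 |_{t=0} = 24/λ^4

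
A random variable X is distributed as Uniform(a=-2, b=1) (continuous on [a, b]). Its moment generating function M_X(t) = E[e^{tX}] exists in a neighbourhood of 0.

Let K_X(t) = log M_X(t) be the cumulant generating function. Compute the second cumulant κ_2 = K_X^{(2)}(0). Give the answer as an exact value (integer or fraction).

κ_2 = d^2K/dt^2 |_{t=0} = 3/4

M_X(t) = (e^(t) - e^(-2*t))/(3*t)
K_X(t) = log M_X(t) = -log(t) + log(e^(t) - e^(-2*t)) - log(3)
dK/dt = (t*e^(3*t) + 2*t - e^(3*t) + 1)/(t*e^(3*t) - t)
d^2K/dt^2 = (-9*t^2*e^(3*t) + e^(6*t) - 2*e^(3*t) + 1)/(t^2*e^(6*t) - 2*t^2*e^(3*t) + t^2)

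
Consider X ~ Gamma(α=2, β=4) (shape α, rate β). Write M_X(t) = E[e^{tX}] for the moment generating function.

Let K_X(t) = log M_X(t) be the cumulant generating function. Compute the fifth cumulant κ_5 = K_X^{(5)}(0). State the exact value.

κ_5 = d^5K/dt^5 |_{t=0} = 3/64

M_X(t) = 16/(4 - t)^2
K_X(t) = log M_X(t) = -2*log(4 - t) + 4*log(2)
dK/dt = -2/(t - 4)
d^2K/dt^2 = 2/(t^2 - 8*t + 16)
d^3K/dt^3 = -4/(t^3 - 12*t^2 + 48*t - 64)
d^4K/dt^4 = 12/(t^4 - 16*t^3 + 96*t^2 - 256*t + 256)
d^5K/dt^5 = -48/(t^5 - 20*t^4 + 160*t^3 - 640*t^2 + 1280*t - 1024)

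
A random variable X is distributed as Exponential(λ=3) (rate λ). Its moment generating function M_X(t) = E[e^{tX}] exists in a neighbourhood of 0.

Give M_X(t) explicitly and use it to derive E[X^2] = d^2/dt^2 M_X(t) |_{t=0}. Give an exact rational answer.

M_X(t) = 3/(3 - t)
M′(t) = 3/(t^2 - 6*t + 9)
M′′(t) = -6/(t^3 - 9*t^2 + 27*t - 27)

E[X^2] = M′′(0) = 2/9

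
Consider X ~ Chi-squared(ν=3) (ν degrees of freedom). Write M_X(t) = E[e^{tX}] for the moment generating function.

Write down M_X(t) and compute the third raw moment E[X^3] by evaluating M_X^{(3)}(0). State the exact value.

M_X(t) = (1 - 2*t)^(-3/2)
M′(t) = 3/(4*t^2*√(1 - 2*t) - 4*t*√(1 - 2*t) + √(1 - 2*t))
M′′(t) = -15/(8*t^3*√(1 - 2*t) - 12*t^2*√(1 - 2*t) + 6*t*√(1 - 2*t) - √(1 - 2*t))
M′′′(t) = 105/(16*t^4*√(1 - 2*t) - 32*t^3*√(1 - 2*t) + 24*t^2*√(1 - 2*t) - 8*t*√(1 - 2*t) + √(1 - 2*t))

E[X^3] = M′′′(0) = 105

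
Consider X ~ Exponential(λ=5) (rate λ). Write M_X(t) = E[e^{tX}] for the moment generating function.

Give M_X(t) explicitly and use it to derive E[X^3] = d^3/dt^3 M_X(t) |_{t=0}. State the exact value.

E[X^3] = D^3[M](0) = 6/125

M_X(t) = 5/(5 - t)
D^3[M](t) = 30/(t^4 - 20*t^3 + 150*t^2 - 500*t + 625)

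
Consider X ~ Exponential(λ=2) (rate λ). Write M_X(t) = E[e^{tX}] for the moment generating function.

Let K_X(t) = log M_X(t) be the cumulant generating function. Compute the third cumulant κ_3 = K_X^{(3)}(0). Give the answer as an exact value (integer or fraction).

κ_3 = K^(3)(0) = 1/4

M_X(t) = 2/(2 - t)
K_X(t) = log M_X(t) = -log(2 - t) + log(2)
K^(3)(t) = -2/(t^3 - 6*t^2 + 12*t - 8)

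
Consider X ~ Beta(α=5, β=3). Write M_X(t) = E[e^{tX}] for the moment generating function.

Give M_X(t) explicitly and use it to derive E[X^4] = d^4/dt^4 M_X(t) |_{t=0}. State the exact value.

M_X(t) = ₁F₁(5; 8; t)
D^4[M](t) = 7*₁F₁(9; 12; t)/33

E[X^4] = D^4[M](0) = 7/33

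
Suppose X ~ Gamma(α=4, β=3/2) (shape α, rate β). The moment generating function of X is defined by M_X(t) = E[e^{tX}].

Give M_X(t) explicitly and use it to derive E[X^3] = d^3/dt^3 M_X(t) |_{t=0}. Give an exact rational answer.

M_X(t) = 81/(16*(3/2 - t)^4)
dM/dt = -648/(32*t^5 - 240*t^4 + 720*t^3 - 1080*t^2 + 810*t - 243)
d^2M/dt^2 = 6480/(64*t^6 - 576*t^5 + 2160*t^4 - 4320*t^3 + 4860*t^2 - 2916*t + 729)
d^3M/dt^3 = -77760/(128*t^7 - 1344*t^6 + 6048*t^5 - 15120*t^4 + 22680*t^3 - 20412*t^2 + 10206*t - 2187)

E[X^3] = d^3M/dt^3 |_{t=0} = 320/9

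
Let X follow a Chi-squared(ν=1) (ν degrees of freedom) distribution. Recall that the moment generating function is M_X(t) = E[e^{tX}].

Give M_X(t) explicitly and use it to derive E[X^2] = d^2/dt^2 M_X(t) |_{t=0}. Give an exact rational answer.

M_X(t) = 1/√(1 - 2*t)
D^2[M](t) = 3/(4*t^2*√(1 - 2*t) - 4*t*√(1 - 2*t) + √(1 - 2*t))

E[X^2] = D^2[M](0) = 3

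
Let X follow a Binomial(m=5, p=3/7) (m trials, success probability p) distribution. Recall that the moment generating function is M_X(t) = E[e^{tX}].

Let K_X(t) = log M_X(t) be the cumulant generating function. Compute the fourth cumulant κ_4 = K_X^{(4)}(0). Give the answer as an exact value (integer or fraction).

κ_4 = K′′′′(0) = -1380/2401

M_X(t) = (3*e^(t)/7 + 4/7)^5
K_X(t) = log M_X(t) = 5*log(3*e^(t)/7 + 4/7)
K′(t) = 15*e^(t)/(3*e^(t) + 4)
K′′(t) = 60*e^(t)/(9*e^(2*t) + 24*e^(t) + 16)
K′′′(t) = (-180*e^(2*t) + 240*e^(t))/(27*e^(3*t) + 108*e^(2*t) + 144*e^(t) + 64)
K′′′′(t) = (540*e^(3*t) - 2880*e^(2*t) + 960*e^(t))/(81*e^(4*t) + 432*e^(3*t) + 864*e^(2*t) + 768*e^(t) + 256)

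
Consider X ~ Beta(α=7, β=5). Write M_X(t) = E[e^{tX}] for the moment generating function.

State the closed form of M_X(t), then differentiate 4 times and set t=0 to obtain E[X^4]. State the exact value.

M_X(t) = ₁F₁(7; 12; t)
M′(t) = 7*₁F₁(8; 13; t)/12
M′′(t) = 14*₁F₁(9; 14; t)/39
M′′′(t) = 3*₁F₁(10; 15; t)/13
M′′′′(t) = 2*₁F₁(11; 16; t)/13

E[X^4] = M′′′′(0) = 2/13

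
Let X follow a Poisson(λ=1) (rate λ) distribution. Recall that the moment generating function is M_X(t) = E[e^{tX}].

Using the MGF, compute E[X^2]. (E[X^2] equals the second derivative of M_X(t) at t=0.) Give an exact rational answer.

M_X(t) = e^(e^(t) - 1)
M^(2)(t) = (e^(2*t)*e^(e^(t)) + e^(t)*e^(e^(t)))*e^(-1)

E[X^2] = M^(2)(0) = 2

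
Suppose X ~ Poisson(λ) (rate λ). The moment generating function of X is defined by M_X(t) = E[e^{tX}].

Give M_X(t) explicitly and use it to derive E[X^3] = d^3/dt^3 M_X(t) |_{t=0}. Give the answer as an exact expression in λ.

E[X^3] = M^(3)(0) = λ*(λ^2 + 3*λ + 1)

M_X(t) = e^(λ*(e^(t) - 1))
M^(3)(t) = (λ^3*e^(3*t)*e^(λ*e^(t)) + 3*λ^2*e^(2*t)*e^(λ*e^(t)) + λ*e^(t)*e^(λ*e^(t)))*e^(-λ)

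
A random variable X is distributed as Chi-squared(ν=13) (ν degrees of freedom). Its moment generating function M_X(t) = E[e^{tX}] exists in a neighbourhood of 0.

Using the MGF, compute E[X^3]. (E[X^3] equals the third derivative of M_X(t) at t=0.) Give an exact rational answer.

E[X^3] = M′′′(0) = 3315

M_X(t) = (1 - 2*t)^(-13/2)
M′(t) = -13/(128*t^7*√(1 - 2*t) - 448*t^6*√(1 - 2*t) + 672*t^5*√(1 - 2*t) - 560*t^4*√(1 - 2*t) + 280*t^3*√(1 - 2*t) - 84*t^2*√(1 - 2*t) + 14*t*√(1 - 2*t) - √(1 - 2*t))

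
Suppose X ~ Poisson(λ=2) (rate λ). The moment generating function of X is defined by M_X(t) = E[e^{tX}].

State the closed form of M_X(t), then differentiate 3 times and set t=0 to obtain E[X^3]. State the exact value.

M_X(t) = e^(2*e^(t) - 2)
M^(3)(t) = (8*e^(3*t)*e^(2*e^(t)) + 12*e^(2*t)*e^(2*e^(t)) + 2*e^(t)*e^(2*e^(t)))*e^(-2)

E[X^3] = M^(3)(0) = 22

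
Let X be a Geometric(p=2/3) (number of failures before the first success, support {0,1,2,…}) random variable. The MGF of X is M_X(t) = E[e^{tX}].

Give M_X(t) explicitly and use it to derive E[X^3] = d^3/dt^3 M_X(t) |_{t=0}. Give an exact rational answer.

M_X(t) = 2/(3*(1 - e^(t)/3))
D^3[M](t) = (2*e^(3*t) + 24*e^(2*t) + 18*e^(t))/(e^(4*t) - 12*e^(3*t) + 54*e^(2*t) - 108*e^(t) + 81)

E[X^3] = D^3[M](0) = 11/4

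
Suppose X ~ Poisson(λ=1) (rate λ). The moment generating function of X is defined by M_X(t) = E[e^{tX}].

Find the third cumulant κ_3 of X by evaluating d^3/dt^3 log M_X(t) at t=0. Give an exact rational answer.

M_X(t) = e^(e^(t) - 1)
K_X(t) = log M_X(t) = e^(t) - 1
dK/dt = e^(t)
d^2K/dt^2 = e^(t)
d^3K/dt^3 = e^(t)

κ_3 = d^3K/dt^3 |_{t=0} = 1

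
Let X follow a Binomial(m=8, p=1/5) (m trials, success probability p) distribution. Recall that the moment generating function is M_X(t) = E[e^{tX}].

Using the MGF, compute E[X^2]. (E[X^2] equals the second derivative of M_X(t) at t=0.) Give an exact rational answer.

E[X^2] = d^2M/dt^2 |_{t=0} = 96/25

M_X(t) = (e^(t)/5 + 4/5)^8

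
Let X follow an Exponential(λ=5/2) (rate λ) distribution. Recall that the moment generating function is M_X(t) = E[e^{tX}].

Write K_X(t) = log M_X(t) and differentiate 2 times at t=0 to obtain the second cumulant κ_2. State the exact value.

κ_2 = d^2K/dt^2 |_{t=0} = 4/25

M_X(t) = 5/(2*(5/2 - t))
K_X(t) = log M_X(t) = -log(5/2 - t) - log(2) + log(5)
dK/dt = -2/(2*t - 5)
d^2K/dt^2 = 4/(4*t^2 - 20*t + 25)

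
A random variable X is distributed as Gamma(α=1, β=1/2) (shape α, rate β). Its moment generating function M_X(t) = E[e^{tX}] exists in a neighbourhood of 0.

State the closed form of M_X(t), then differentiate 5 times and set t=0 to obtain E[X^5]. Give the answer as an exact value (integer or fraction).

M_X(t) = 1/(2*(1/2 - t))
dM/dt = 2/(4*t^2 - 4*t + 1)
d^2M/dt^2 = -8/(8*t^3 - 12*t^2 + 6*t - 1)
d^3M/dt^3 = 48/(16*t^4 - 32*t^3 + 24*t^2 - 8*t + 1)
d^4M/dt^4 = -384/(32*t^5 - 80*t^4 + 80*t^3 - 40*t^2 + 10*t - 1)
d^5M/dt^5 = 3840/(64*t^6 - 192*t^5 + 240*t^4 - 160*t^3 + 60*t^2 - 12*t + 1)

E[X^5] = d^5M/dt^5 |_{t=0} = 3840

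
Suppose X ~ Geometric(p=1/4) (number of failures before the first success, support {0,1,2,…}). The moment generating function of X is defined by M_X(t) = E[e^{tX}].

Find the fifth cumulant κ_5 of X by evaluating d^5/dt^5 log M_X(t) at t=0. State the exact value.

M_X(t) = 1/(4*(1 - 3*e^(t)/4))
K_X(t) = log M_X(t) = -log(1 - 3*e^(t)/4) - 2*log(2)
K′(t) = -3*e^(t)/(3*e^(t) - 4)
K′′(t) = 12*e^(t)/(9*e^(2*t) - 24*e^(t) + 16)
K′′′(t) = (-36*e^(2*t) - 48*e^(t))/(27*e^(3*t) - 108*e^(2*t) + 144*e^(t) - 64)
K′′′′(t) = (108*e^(3*t) + 576*e^(2*t) + 192*e^(t))/(81*e^(4*t) - 432*e^(3*t) + 864*e^(2*t) - 768*e^(t) + 256)
K′′′′′(t) = (-324*e^(4*t) - 4752*e^(3*t) - 6336*e^(2*t) - 768*e^(t))/(243*e^(5*t) - 1620*e^(4*t) + 4320*e^(3*t) - 5760*e^(2*t) + 3840*e^(t) - 1024)

κ_5 = K′′′′′(0) = 12180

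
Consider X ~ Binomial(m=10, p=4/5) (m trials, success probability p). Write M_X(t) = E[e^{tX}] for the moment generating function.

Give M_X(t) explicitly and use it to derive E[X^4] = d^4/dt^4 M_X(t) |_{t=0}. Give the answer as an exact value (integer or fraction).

M_X(t) = (4*e^(t)/5 + 1/5)^10

E[X^4] = M^(4)(0) = 585928/125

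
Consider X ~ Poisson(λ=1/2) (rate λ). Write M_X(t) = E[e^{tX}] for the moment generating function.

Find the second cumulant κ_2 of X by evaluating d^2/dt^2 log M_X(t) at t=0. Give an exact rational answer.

M_X(t) = e^(e^(t)/2 - 1/2)
K_X(t) = log M_X(t) = e^(t)/2 - 1/2
K^(2)(t) = e^(t)/2

κ_2 = K^(2)(0) = 1/2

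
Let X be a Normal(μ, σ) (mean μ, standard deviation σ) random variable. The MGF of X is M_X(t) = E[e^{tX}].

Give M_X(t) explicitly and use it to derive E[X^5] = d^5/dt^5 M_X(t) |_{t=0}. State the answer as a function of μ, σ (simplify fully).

M_X(t) = e^(μ*t + σ^2*t^2/2)
M′(t) = μ*e^(μ*t)*e^(σ^2*t^2/2) + σ^2*t*e^(μ*t)*e^(σ^2*t^2/2)
M′′(t) = μ^2*e^(μ*t)*e^(σ^2*t^2/2) + 2*μ*σ^2*t*e^(μ*t)*e^(σ^2*t^2/2) + σ^4*t^2*e^(μ*t)*e^(σ^2*t^2/2) + σ^2*e^(μ*t)*e^(σ^2*t^2/2)

E[X^5] = M′′′′′(0) = μ*(μ^4 + 10*μ^2*σ^2 + 15*σ^4)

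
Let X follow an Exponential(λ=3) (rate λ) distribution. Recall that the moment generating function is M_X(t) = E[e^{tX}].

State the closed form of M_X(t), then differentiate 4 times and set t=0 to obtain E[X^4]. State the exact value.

E[X^4] = d^4M/dt^4 |_{t=0} = 8/27

M_X(t) = 3/(3 - t)
dM/dt = 3/(t^2 - 6*t + 9)
d^2M/dt^2 = -6/(t^3 - 9*t^2 + 27*t - 27)
d^3M/dt^3 = 18/(t^4 - 12*t^3 + 54*t^2 - 108*t + 81)
d^4M/dt^4 = -72/(t^5 - 15*t^4 + 90*t^3 - 270*t^2 + 405*t - 243)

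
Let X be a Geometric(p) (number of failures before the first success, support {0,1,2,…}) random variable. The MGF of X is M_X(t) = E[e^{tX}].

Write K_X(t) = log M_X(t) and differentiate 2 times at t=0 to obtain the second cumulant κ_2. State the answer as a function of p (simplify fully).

M_X(t) = p/(-(1 - p)*e^(t) + 1)
K_X(t) = log M_X(t) = log(p) - log(-(1 - p)*e^(t) + 1)
dK/dt = (-p*e^(t) + e^(t))/(p*e^(t) - e^(t) + 1)
d^2K/dt^2 = (-p*e^(t) + e^(t))/(p^2*e^(2*t) - 2*p*e^(2*t) + 2*p*e^(t) + e^(2*t) - 2*e^(t) + 1)

κ_2 = d^2K/dt^2 |_{t=0} = (1 - p)/p^2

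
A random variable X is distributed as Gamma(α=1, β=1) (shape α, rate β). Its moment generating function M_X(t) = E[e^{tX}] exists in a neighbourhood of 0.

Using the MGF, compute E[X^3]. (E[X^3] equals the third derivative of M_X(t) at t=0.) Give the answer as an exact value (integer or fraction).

E[X^3] = d^3M/dt^3 |_{t=0} = 6

M_X(t) = 1/(1 - t)
dM/dt = 1/(t^2 - 2*t + 1)
d^2M/dt^2 = -2/(t^3 - 3*t^2 + 3*t - 1)
d^3M/dt^3 = 6/(t^4 - 4*t^3 + 6*t^2 - 4*t + 1)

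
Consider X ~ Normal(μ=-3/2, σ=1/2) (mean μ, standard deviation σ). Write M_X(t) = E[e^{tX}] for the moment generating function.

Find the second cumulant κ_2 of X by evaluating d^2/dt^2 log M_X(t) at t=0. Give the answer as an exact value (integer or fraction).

κ_2 = d^2K/dt^2 |_{t=0} = 1/4

M_X(t) = e^(t^2/8 - 3*t/2)
K_X(t) = log M_X(t) = t^2/8 - 3*t/2
dK/dt = t/4 - 3/2
d^2K/dt^2 = 1/4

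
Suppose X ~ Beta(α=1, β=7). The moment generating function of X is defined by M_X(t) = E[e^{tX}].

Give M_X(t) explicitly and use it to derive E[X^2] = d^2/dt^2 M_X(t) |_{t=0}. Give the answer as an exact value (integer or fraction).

M_X(t) = ₁F₁(1; 8; t)
dM/dt = ₁F₁(2; 9; t)/8
d^2M/dt^2 = ₁F₁(3; 10; t)/36

E[X^2] = d^2M/dt^2 |_{t=0} = 1/36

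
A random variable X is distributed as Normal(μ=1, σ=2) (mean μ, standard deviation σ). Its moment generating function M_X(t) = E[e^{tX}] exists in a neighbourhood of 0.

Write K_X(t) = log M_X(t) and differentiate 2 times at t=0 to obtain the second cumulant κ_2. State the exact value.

M_X(t) = e^(2*t^2 + t)
K_X(t) = log M_X(t) = 2*t^2 + t
K^(2)(t) = 4

κ_2 = K^(2)(0) = 4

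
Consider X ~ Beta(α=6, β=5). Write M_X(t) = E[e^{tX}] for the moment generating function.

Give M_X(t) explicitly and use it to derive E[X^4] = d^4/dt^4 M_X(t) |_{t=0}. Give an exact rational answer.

M_X(t) = ₁F₁(6; 11; t)
M^(4)(t) = 18*₁F₁(10; 15; t)/143

E[X^4] = M^(4)(0) = 18/143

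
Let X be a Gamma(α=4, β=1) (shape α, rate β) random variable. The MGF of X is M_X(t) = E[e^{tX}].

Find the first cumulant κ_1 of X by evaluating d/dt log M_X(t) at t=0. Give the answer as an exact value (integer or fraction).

M_X(t) = (1 - t)^(-4)
K_X(t) = log M_X(t) = -4*log(1 - t)
K^(1)(t) = -4/(t - 1)

κ_1 = K^(1)(0) = 4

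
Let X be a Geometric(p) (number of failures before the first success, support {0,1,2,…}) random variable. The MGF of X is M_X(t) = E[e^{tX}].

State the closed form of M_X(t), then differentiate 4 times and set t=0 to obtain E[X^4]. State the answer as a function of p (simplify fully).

M_X(t) = p/(-(1 - p)*e^(t) + 1)
dM/dt = (-p^2*e^(t) + p*e^(t))/(p^2*e^(2*t) - 2*p*e^(2*t) + 2*p*e^(t) + e^(2*t) - 2*e^(t) + 1)

E[X^4] = d^4M/dt^4 |_{t=0} = 1 - 15/p + 50/p^2 - 60/p^3 + 24/p^4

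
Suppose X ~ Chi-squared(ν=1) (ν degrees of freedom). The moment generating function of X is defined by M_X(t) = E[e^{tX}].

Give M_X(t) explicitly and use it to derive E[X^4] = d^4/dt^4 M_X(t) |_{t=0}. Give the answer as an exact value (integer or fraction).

M_X(t) = 1/√(1 - 2*t)
M′(t) = -1/(2*t*√(1 - 2*t) - √(1 - 2*t))
M′′(t) = 3/(4*t^2*√(1 - 2*t) - 4*t*√(1 - 2*t) + √(1 - 2*t))
M′′′(t) = -15/(8*t^3*√(1 - 2*t) - 12*t^2*√(1 - 2*t) + 6*t*√(1 - 2*t) - √(1 - 2*t))
M′′′′(t) = 105/(16*t^4*√(1 - 2*t) - 32*t^3*√(1 - 2*t) + 24*t^2*√(1 - 2*t) - 8*t*√(1 - 2*t) + √(1 - 2*t))

E[X^4] = M′′′′(0) = 105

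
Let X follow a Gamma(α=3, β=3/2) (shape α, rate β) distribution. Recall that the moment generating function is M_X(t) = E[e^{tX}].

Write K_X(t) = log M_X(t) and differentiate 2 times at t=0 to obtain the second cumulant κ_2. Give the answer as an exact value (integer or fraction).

κ_2 = K′′(0) = 4/3

M_X(t) = 27/(8*(3/2 - t)^3)
K_X(t) = log M_X(t) = -3*log(3/2 - t) - 3*log(2) + 3*log(3)
K′(t) = -6/(2*t - 3)
K′′(t) = 12/(4*t^2 - 12*t + 9)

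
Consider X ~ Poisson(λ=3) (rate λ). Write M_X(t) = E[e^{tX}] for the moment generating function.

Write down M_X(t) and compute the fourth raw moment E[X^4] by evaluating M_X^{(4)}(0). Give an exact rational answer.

E[X^4] = d^4M/dt^4 |_{t=0} = 309

M_X(t) = e^(3*e^(t) - 3)
dM/dt = 3*e^(-3)*e^(t)*e^(3*e^(t))
d^2M/dt^2 = (9*e^(2*t)*e^(3*e^(t)) + 3*e^(t)*e^(3*e^(t)))*e^(-3)
d^3M/dt^3 = (27*e^(3*t)*e^(3*e^(t)) + 27*e^(2*t)*e^(3*e^(t)) + 3*e^(t)*e^(3*e^(t)))*e^(-3)
d^4M/dt^4 = (81*e^(4*t)*e^(3*e^(t)) + 162*e^(3*t)*e^(3*e^(t)) + 63*e^(2*t)*e^(3*e^(t)) + 3*e^(t)*e^(3*e^(t)))*e^(-3)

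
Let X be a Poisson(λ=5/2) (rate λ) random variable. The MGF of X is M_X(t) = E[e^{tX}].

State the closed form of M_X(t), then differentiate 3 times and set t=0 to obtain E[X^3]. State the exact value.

E[X^3] = M′′′(0) = 295/8

M_X(t) = e^(5*e^(t)/2 - 5/2)
M′(t) = 5*e^(-5/2)*e^(t)*e^(5*e^(t)/2)/2
M′′(t) = (25*e^(2*t)*e^(5*e^(t)/2) + 10*e^(t)*e^(5*e^(t)/2))*e^(-5/2)/4
M′′′(t) = (125*e^(3*t)*e^(5*e^(t)/2) + 150*e^(2*t)*e^(5*e^(t)/2) + 20*e^(t)*e^(5*e^(t)/2))*e^(-5/2)/8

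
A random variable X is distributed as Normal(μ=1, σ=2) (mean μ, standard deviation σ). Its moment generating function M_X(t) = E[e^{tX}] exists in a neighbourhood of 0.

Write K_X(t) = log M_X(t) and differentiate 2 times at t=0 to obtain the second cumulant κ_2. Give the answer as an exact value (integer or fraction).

κ_2 = d^2K/dt^2 |_{t=0} = 4

M_X(t) = e^(2*t^2 + t)
K_X(t) = log M_X(t) = 2*t^2 + t
dK/dt = 4*t + 1
d^2K/dt^2 = 4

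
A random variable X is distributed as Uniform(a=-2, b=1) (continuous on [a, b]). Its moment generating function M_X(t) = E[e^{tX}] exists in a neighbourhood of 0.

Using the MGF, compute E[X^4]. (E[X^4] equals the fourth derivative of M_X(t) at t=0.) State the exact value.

M_X(t) = (e^(t) - e^(-2*t))/(3*t)
M′(t) = (t*e^(3*t) + 2*t - e^(3*t) + 1)*e^(-2*t)/(3*t^2)
M′′(t) = (t^2*e^(3*t) - 4*t^2 - 2*t*e^(3*t) - 4*t + 2*e^(3*t) - 2)*e^(-2*t)/(3*t^3)
M′′′(t) = (t^3*e^(3*t) + 8*t^3 - 3*t^2*e^(3*t) + 12*t^2 + 6*t*e^(3*t) + 12*t - 6*e^(3*t) + 6)*e^(-2*t)/(3*t^4)
M′′′′(t) = (t^4*e^(3*t) - 16*t^4 - 4*t^3*e^(3*t) - 32*t^3 + 12*t^2*e^(3*t) - 48*t^2 - 24*t*e^(3*t) - 48*t + 24*e^(3*t) - 24)*e^(-2*t)/(3*t^5)

E[X^4] = M′′′′(0) = 11/5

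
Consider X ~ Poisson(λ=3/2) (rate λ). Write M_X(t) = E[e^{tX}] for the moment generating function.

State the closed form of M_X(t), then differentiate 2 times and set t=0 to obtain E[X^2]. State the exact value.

M_X(t) = e^(3*e^(t)/2 - 3/2)
dM/dt = 3*e^(-3/2)*e^(t)*e^(3*e^(t)/2)/2
d^2M/dt^2 = (9*e^(2*t)*e^(3*e^(t)/2) + 6*e^(t)*e^(3*e^(t)/2))*e^(-3/2)/4

E[X^2] = d^2M/dt^2 |_{t=0} = 15/4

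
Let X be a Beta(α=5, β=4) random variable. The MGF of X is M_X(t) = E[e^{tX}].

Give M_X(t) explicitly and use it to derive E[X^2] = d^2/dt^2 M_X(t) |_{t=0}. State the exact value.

M_X(t) = ₁F₁(5; 9; t)
M^(2)(t) = ₁F₁(7; 11; t)/3

E[X^2] = M^(2)(0) = 1/3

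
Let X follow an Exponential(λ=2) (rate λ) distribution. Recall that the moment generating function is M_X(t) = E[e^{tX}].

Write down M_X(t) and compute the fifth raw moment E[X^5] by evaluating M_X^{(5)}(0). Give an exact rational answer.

E[X^5] = M′′′′′(0) = 15/4

M_X(t) = 2/(2 - t)
M′(t) = 2/(t^2 - 4*t + 4)
M′′(t) = -4/(t^3 - 6*t^2 + 12*t - 8)
M′′′(t) = 12/(t^4 - 8*t^3 + 24*t^2 - 32*t + 16)
M′′′′(t) = -48/(t^5 - 10*t^4 + 40*t^3 - 80*t^2 + 80*t - 32)
M′′′′′(t) = 240/(t^6 - 12*t^5 + 60*t^4 - 160*t^3 + 240*t^2 - 192*t + 64)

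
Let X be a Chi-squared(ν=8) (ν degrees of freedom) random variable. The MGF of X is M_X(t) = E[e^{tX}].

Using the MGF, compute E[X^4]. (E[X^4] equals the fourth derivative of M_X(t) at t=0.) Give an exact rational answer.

E[X^4] = d^4M/dt^4 |_{t=0} = 13440

M_X(t) = (1 - 2*t)^(-4)
dM/dt = -8/(32*t^5 - 80*t^4 + 80*t^3 - 40*t^2 + 10*t - 1)
d^2M/dt^2 = 80/(64*t^6 - 192*t^5 + 240*t^4 - 160*t^3 + 60*t^2 - 12*t + 1)
d^3M/dt^3 = -960/(128*t^7 - 448*t^6 + 672*t^5 - 560*t^4 + 280*t^3 - 84*t^2 + 14*t - 1)
d^4M/dt^4 = 13440/(256*t^8 - 1024*t^7 + 1792*t^6 - 1792*t^5 + 1120*t^4 - 448*t^3 + 112*t^2 - 16*t + 1)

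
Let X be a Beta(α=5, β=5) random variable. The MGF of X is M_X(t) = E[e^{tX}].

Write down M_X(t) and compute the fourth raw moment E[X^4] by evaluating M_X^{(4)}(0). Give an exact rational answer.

M_X(t) = ₁F₁(5; 10; t)
M′(t) = ₁F₁(6; 11; t)/2
M′′(t) = 3*₁F₁(7; 12; t)/11
M′′′(t) = 7*₁F₁(8; 13; t)/44
M′′′′(t) = 14*₁F₁(9; 14; t)/143

E[X^4] = M′′′′(0) = 14/143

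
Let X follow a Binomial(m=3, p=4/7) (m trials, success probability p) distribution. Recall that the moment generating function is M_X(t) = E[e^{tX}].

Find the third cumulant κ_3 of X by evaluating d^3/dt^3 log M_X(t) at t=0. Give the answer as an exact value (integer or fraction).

κ_3 = D^3[K](0) = -36/343

M_X(t) = (4*e^(t)/7 + 3/7)^3
K_X(t) = log M_X(t) = 3*log(4*e^(t)/7 + 3/7)
D^3[K](t) = (-144*e^(2*t) + 108*e^(t))/(64*e^(3*t) + 144*e^(2*t) + 108*e^(t) + 27)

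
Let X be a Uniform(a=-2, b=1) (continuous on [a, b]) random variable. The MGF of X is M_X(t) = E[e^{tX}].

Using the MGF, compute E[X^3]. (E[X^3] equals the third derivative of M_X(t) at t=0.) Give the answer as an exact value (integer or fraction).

E[X^3] = D^3[M](0) = -5/4

M_X(t) = (e^(t) - e^(-2*t))/(3*t)
D^3[M](t) = (t^3*e^(3*t) + 8*t^3 - 3*t^2*e^(3*t) + 12*t^2 + 6*t*e^(3*t) + 12*t - 6*e^(3*t) + 6)*e^(-2*t)/(3*t^4)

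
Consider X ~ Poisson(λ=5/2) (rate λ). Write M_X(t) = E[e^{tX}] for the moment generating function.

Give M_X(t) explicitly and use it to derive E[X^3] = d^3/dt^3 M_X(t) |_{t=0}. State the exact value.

M_X(t) = e^(5*e^(t)/2 - 5/2)
M′(t) = 5*e^(-5/2)*e^(t)*e^(5*e^(t)/2)/2
M′′(t) = (25*e^(2*t)*e^(5*e^(t)/2) + 10*e^(t)*e^(5*e^(t)/2))*e^(-5/2)/4
M′′′(t) = (125*e^(3*t)*e^(5*e^(t)/2) + 150*e^(2*t)*e^(5*e^(t)/2) + 20*e^(t)*e^(5*e^(t)/2))*e^(-5/2)/8

E[X^3] = M′′′(0) = 295/8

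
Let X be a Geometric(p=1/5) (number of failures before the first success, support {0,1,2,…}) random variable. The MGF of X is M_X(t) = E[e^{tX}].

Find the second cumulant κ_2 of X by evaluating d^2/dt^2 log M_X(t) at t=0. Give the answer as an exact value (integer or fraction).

κ_2 = K^(2)(0) = 20

M_X(t) = 1/(5*(1 - 4*e^(t)/5))
K_X(t) = log M_X(t) = -log(1 - 4*e^(t)/5) - log(5)
K^(2)(t) = 20*e^(t)/(16*e^(2*t) - 40*e^(t) + 25)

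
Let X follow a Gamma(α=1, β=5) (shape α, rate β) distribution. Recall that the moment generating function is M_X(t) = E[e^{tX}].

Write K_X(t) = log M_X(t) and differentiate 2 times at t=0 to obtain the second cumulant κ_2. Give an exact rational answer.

M_X(t) = 5/(5 - t)
K_X(t) = log M_X(t) = -log(5 - t) + log(5)
D^2[K](t) = 1/(t^2 - 10*t + 25)

κ_2 = D^2[K](0) = 1/25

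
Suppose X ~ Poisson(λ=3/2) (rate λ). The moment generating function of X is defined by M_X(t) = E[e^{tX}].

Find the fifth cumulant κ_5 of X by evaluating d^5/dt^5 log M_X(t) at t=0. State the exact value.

M_X(t) = e^(3*e^(t)/2 - 3/2)
K_X(t) = log M_X(t) = 3*e^(t)/2 - 3/2
K^(5)(t) = 3*e^(t)/2

κ_5 = K^(5)(0) = 3/2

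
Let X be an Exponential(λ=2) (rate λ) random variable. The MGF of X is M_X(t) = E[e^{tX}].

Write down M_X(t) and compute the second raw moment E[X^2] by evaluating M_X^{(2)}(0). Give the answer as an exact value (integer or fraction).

E[X^2] = d^2M/dt^2 |_{t=0} = 1/2

M_X(t) = 2/(2 - t)
dM/dt = 2/(t^2 - 4*t + 4)
d^2M/dt^2 = -4/(t^3 - 6*t^2 + 12*t - 8)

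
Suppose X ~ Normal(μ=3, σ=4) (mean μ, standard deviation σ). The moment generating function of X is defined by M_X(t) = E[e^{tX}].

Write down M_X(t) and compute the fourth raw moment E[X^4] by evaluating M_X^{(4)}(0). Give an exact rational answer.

E[X^4] = M^(4)(0) = 1713

M_X(t) = e^(8*t^2 + 3*t)
M^(4)(t) = 65536*t^4*e^(3*t)*e^(8*t^2) + 49152*t^3*e^(3*t)*e^(8*t^2) + 38400*t^2*e^(3*t)*e^(8*t^2) + 10944*t*e^(3*t)*e^(8*t^2) + 1713*e^(3*t)*e^(8*t^2)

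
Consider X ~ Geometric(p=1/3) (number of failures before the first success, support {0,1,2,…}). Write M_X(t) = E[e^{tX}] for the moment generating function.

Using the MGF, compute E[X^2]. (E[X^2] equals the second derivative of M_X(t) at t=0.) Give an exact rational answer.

M_X(t) = 1/(3*(1 - 2*e^(t)/3))
D^2[M](t) = (-4*e^(2*t) - 6*e^(t))/(8*e^(3*t) - 36*e^(2*t) + 54*e^(t) - 27)

E[X^2] = D^2[M](0) = 10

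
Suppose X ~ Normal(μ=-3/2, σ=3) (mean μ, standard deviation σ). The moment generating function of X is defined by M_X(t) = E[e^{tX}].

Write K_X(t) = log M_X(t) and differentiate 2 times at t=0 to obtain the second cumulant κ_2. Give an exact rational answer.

M_X(t) = e^(9*t^2/2 - 3*t/2)
K_X(t) = log M_X(t) = 9*t^2/2 - 3*t/2
dK/dt = 9*t - 3/2
d^2K/dt^2 = 9

κ_2 = d^2K/dt^2 |_{t=0} = 9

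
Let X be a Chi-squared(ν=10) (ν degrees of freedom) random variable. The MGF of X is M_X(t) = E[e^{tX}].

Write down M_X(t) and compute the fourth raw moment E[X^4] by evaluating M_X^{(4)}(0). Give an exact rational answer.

M_X(t) = (1 - 2*t)^(-5)
D^4[M](t) = -26880/(512*t^9 - 2304*t^8 + 4608*t^7 - 5376*t^6 + 4032*t^5 - 2016*t^4 + 672*t^3 - 144*t^2 + 18*t - 1)

E[X^4] = D^4[M](0) = 26880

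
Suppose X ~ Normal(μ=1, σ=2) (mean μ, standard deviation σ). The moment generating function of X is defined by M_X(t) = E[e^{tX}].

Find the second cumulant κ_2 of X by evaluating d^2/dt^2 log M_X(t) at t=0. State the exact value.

κ_2 = d^2K/dt^2 |_{t=0} = 4

M_X(t) = e^(2*t^2 + t)
K_X(t) = log M_X(t) = 2*t^2 + t
dK/dt = 4*t + 1
d^2K/dt^2 = 4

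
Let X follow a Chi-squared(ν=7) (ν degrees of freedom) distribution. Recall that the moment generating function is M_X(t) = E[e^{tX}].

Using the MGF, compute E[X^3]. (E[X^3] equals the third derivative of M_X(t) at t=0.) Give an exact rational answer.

E[X^3] = M^(3)(0) = 693

M_X(t) = (1 - 2*t)^(-7/2)
M^(3)(t) = 693/(64*t^6*√(1 - 2*t) - 192*t^5*√(1 - 2*t) + 240*t^4*√(1 - 2*t) - 160*t^3*√(1 - 2*t) + 60*t^2*√(1 - 2*t) - 12*t*√(1 - 2*t) + √(1 - 2*t))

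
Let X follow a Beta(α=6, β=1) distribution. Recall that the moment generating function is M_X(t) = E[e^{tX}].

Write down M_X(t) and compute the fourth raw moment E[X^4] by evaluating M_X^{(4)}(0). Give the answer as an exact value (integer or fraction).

E[X^4] = M^(4)(0) = 3/5

M_X(t) = ₁F₁(6; 7; t)
M^(4)(t) = 3*₁F₁(10; 11; t)/5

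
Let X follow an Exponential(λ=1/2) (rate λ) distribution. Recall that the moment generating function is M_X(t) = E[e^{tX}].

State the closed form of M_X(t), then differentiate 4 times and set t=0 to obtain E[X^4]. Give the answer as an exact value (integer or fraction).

E[X^4] = M^(4)(0) = 384

M_X(t) = 1/(2*(1/2 - t))
M^(4)(t) = -384/(32*t^5 - 80*t^4 + 80*t^3 - 40*t^2 + 10*t - 1)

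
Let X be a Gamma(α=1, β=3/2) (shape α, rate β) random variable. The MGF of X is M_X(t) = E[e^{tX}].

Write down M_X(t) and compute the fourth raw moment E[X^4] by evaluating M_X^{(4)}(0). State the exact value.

M_X(t) = 3/(2*(3/2 - t))
M^(4)(t) = -1152/(32*t^5 - 240*t^4 + 720*t^3 - 1080*t^2 + 810*t - 243)

E[X^4] = M^(4)(0) = 128/27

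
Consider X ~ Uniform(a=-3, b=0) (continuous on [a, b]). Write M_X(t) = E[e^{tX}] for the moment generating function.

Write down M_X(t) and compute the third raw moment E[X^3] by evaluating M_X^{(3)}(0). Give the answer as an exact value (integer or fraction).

M_X(t) = (1 - e^(-3*t))/(3*t)
dM/dt = (3*t - e^(3*t) + 1)*e^(-3*t)/(3*t^2)
d^2M/dt^2 = (-9*t^2 - 6*t + 2*e^(3*t) - 2)*e^(-3*t)/(3*t^3)
d^3M/dt^3 = (9*t^3 + 9*t^2 + 6*t - 2*e^(3*t) + 2)*e^(-3*t)/t^4

E[X^3] = d^3M/dt^3 |_{t=0} = -27/4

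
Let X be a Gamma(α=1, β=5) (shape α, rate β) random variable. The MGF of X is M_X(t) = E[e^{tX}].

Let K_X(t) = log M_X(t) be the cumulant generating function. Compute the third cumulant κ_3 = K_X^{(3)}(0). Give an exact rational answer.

M_X(t) = 5/(5 - t)
K_X(t) = log M_X(t) = -log(5 - t) + log(5)
K^(3)(t) = -2/(t^3 - 15*t^2 + 75*t - 125)

κ_3 = K^(3)(0) = 2/125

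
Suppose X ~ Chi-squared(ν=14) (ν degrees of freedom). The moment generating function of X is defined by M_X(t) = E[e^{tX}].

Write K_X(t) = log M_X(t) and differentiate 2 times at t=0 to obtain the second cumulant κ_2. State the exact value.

M_X(t) = (1 - 2*t)^(-7)
K_X(t) = log M_X(t) = -7*log(1 - 2*t)
dK/dt = -14/(2*t - 1)
d^2K/dt^2 = 28/(4*t^2 - 4*t + 1)

κ_2 = d^2K/dt^2 |_{t=0} = 28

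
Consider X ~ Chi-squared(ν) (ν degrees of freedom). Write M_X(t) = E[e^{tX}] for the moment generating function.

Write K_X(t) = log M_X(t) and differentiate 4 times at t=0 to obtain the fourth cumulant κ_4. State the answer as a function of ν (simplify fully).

κ_4 = K′′′′(0) = 48*ν

M_X(t) = (1 - 2*t)^(-ν/2)
K_X(t) = log M_X(t) = -ν*log(1 - 2*t)/2
K′(t) = -ν/(2*t - 1)
K′′(t) = 2*ν/(4*t^2 - 4*t + 1)
K′′′(t) = -8*ν/(8*t^3 - 12*t^2 + 6*t - 1)
K′′′′(t) = 48*ν/(16*t^4 - 32*t^3 + 24*t^2 - 8*t + 1)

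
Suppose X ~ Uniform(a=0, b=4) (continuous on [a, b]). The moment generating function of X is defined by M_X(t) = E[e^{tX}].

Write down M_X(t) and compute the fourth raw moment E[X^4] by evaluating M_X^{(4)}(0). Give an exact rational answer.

M_X(t) = (e^(4*t) - 1)/(4*t)
D^4[M](t) = (64*t^4*e^(4*t) - 64*t^3*e^(4*t) + 48*t^2*e^(4*t) - 24*t*e^(4*t) + 6*e^(4*t) - 6)/t^5

E[X^4] = D^4[M](0) = 256/5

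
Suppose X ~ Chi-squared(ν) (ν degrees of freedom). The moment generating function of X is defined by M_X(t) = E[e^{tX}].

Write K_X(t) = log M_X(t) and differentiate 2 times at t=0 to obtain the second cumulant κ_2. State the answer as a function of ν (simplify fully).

M_X(t) = (1 - 2*t)^(-ν/2)
K_X(t) = log M_X(t) = -ν*log(1 - 2*t)/2
K′(t) = -ν/(2*t - 1)
K′′(t) = 2*ν/(4*t^2 - 4*t + 1)

κ_2 = K′′(0) = 2*ν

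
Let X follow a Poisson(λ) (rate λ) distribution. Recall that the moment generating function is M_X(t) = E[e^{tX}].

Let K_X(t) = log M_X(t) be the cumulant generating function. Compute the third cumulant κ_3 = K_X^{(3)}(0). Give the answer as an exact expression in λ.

M_X(t) = e^(λ*(e^(t) - 1))
K_X(t) = log M_X(t) = λ*(e^(t) - 1)
K′(t) = λ*e^(t)
K′′(t) = λ*e^(t)
K′′′(t) = λ*e^(t)

κ_3 = K′′′(0) = λ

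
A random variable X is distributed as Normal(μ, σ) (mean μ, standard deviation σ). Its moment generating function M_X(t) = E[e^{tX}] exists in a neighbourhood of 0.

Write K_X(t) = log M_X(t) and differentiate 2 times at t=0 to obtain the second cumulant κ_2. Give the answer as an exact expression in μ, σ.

κ_2 = K^(2)(0) = σ^2

M_X(t) = e^(μ*t + σ^2*t^2/2)
K_X(t) = log M_X(t) = μ*t + σ^2*t^2/2
K^(2)(t) = σ^2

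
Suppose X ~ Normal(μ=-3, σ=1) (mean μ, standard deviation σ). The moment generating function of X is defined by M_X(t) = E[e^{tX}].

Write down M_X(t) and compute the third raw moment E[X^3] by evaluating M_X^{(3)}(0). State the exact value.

M_X(t) = e^(t^2/2 - 3*t)
dM/dt = t*e^(-3*t)*e^(t^2/2) - 3*e^(-3*t)*e^(t^2/2)
d^2M/dt^2 = (t^2*e^(t^2/2) - 6*t*e^(t^2/2) + 10*e^(t^2/2))*e^(-3*t)
d^3M/dt^3 = (t^3*e^(t^2/2) - 9*t^2*e^(t^2/2) + 30*t*e^(t^2/2) - 36*e^(t^2/2))*e^(-3*t)

E[X^3] = d^3M/dt^3 |_{t=0} = -36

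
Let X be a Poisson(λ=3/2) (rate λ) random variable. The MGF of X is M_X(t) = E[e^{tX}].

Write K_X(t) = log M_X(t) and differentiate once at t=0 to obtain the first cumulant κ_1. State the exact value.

κ_1 = dK/dt |_{t=0} = 3/2

M_X(t) = e^(3*e^(t)/2 - 3/2)
K_X(t) = log M_X(t) = 3*e^(t)/2 - 3/2
dK/dt = 3*e^(t)/2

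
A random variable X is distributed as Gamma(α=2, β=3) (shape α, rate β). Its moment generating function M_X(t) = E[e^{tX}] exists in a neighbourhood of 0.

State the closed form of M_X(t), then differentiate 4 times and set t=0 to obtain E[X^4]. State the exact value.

E[X^4] = d^4M/dt^4 |_{t=0} = 40/27

M_X(t) = 9/(3 - t)^2
dM/dt = -18/(t^3 - 9*t^2 + 27*t - 27)
d^2M/dt^2 = 54/(t^4 - 12*t^3 + 54*t^2 - 108*t + 81)
d^3M/dt^3 = -216/(t^5 - 15*t^4 + 90*t^3 - 270*t^2 + 405*t - 243)
d^4M/dt^4 = 1080/(t^6 - 18*t^5 + 135*t^4 - 540*t^3 + 1215*t^2 - 1458*t + 729)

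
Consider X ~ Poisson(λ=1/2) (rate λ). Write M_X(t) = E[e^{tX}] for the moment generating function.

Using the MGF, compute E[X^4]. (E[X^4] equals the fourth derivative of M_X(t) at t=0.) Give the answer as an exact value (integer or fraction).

M_X(t) = e^(e^(t)/2 - 1/2)
M^(4)(t) = (e^(4*t)*e^(e^(t)/2) + 12*e^(3*t)*e^(e^(t)/2) + 28*e^(2*t)*e^(e^(t)/2) + 8*e^(t)*e^(e^(t)/2))*e^(-1/2)/16

E[X^4] = M^(4)(0) = 49/16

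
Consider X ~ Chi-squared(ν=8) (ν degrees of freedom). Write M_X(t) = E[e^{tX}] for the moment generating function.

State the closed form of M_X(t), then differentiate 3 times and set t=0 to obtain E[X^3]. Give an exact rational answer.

M_X(t) = (1 - 2*t)^(-4)
dM/dt = -8/(32*t^5 - 80*t^4 + 80*t^3 - 40*t^2 + 10*t - 1)
d^2M/dt^2 = 80/(64*t^6 - 192*t^5 + 240*t^4 - 160*t^3 + 60*t^2 - 12*t + 1)
d^3M/dt^3 = -960/(128*t^7 - 448*t^6 + 672*t^5 - 560*t^4 + 280*t^3 - 84*t^2 + 14*t - 1)

E[X^3] = d^3M/dt^3 |_{t=0} = 960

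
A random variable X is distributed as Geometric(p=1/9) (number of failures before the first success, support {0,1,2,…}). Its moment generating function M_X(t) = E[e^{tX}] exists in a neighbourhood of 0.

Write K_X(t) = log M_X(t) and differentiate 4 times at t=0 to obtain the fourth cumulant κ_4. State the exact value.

κ_4 = K′′′′(0) = 31176

M_X(t) = 1/(9*(1 - 8*e^(t)/9))
K_X(t) = log M_X(t) = -log(1 - 8*e^(t)/9) - 2*log(3)
K′(t) = -8*e^(t)/(8*e^(t) - 9)
K′′(t) = 72*e^(t)/(64*e^(2*t) - 144*e^(t) + 81)
K′′′(t) = (-576*e^(2*t) - 648*e^(t))/(512*e^(3*t) - 1728*e^(2*t) + 1944*e^(t) - 729)
K′′′′(t) = (4608*e^(3*t) + 20736*e^(2*t) + 5832*e^(t))/(4096*e^(4*t) - 18432*e^(3*t) + 31104*e^(2*t) - 23328*e^(t) + 6561)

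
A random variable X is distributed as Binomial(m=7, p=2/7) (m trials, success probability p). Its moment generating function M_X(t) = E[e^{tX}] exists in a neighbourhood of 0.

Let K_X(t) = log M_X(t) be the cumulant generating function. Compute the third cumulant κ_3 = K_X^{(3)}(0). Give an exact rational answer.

κ_3 = K^(3)(0) = 30/49

M_X(t) = (2*e^(t)/7 + 5/7)^7
K_X(t) = log M_X(t) = 7*log(2*e^(t)/7 + 5/7)
K^(3)(t) = (-140*e^(2*t) + 350*e^(t))/(8*e^(3*t) + 60*e^(2*t) + 150*e^(t) + 125)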